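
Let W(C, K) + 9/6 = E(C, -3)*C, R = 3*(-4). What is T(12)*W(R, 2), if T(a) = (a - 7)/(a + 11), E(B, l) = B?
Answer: 1425/46 ≈ 30.978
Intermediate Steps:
T(a) = (-7 + a)/(11 + a)
R = -12
W(C, K) = -3/2 + C² (W(C, K) = -3/2 + C*C = -3/2 + C²)
T(12)*W(R, 2) = ((-7 + 12)/(11 + 12))*(-3/2 + (-12)²) = (5/23)*(-3/2 + 144) = ((1/23)*5)*(285/2) = (5/23)*(285/2) = 1425/46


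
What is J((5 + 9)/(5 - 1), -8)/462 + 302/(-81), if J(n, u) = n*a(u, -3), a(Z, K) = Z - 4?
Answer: -3403/891 ≈ -3.8193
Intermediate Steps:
a(Z, K) = -4 + Z
J(n, u) = n*(-4 + u)
J((5 + 9)/(5 - 1), -8)/462 + 302/(-81) = (((5 + 9)/(5 - 1))*(-4 - 8))/462 + 302/(-81) = ((14/4)*(-12))*(1/462) + 302*(-1/81) = ((14*(¼))*(-12))*(1/462) - 302/81 = ((7/2)*(-12))*(1/462) - 302/81 = -42*1/462 - 302/81 = -1/11 - 302/81 = -3403/891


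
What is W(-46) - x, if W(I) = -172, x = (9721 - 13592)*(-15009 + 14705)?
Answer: -1176956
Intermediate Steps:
x = 1176784 (x = -3871*(-304) = 1176784)
W(-46) - x = -172 - 1*1176784 = -172 - 1176784 = -1176956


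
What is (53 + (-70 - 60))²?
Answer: 5929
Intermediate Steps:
(53 + (-70 - 60))² = (53 - 130)² = (-77)² = 5929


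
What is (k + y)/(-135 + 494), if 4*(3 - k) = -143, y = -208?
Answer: -677/1436 ≈ -0.47145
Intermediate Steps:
k = 155/4 (k = 3 - 1/4*(-143) = 3 + 143/4 = 155/4 ≈ 38.750)
(k + y)/(-135 + 494) = (155/4 - 208)/(-135 + 494) = -677/4/359 = -677/4*1/359 = -677/1436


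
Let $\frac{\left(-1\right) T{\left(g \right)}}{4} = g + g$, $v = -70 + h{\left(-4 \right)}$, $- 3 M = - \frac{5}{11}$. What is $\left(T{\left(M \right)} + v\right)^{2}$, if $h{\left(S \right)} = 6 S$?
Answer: $\frac{9872164}{1089} \approx 9065.3$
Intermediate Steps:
$M = \frac{5}{33}$ ($M = - \frac{\left(-5\right) \frac{1}{11}}{3} = \left(- \frac{1}{3}\right) \left(- \frac{5}{11}\right) = \frac{5}{33} \approx 0.15152$)
$v = -94$ ($v = -70 + 6 \left(-4\right) = -70 - 24 = -94$)
$T{\left(g \right)} = - 8 g$ ($T{\left(g \right)} = - 4 \left(g + g\right) = - 4 \cdot 2 g = - 8 g$)
$\left(T{\left(M \right)} + v\right)^{2} = \left(\left(-8\right) \frac{5}{33} - 94\right)^{2} = \left(- \frac{40}{33} - 94\right)^{2} = \left(- \frac{3142}{33}\right)^{2} = \frac{9872164}{1089}$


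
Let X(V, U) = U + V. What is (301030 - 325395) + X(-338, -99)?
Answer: -24802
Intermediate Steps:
(301030 - 325395) + X(-338, -99) = (301030 - 325395) + (-99 - 338) = -24365 - 437 = -24802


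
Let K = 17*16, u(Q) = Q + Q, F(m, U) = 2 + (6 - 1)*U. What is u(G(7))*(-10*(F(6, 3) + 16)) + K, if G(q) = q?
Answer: -4348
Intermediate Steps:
F(m, U) = 2 + 5*U
u(Q) = 2*Q
K = 272
u(G(7))*(-10*(F(6, 3) + 16)) + K = (2*7)*(-10*((2 + 5*3) + 16)) + 272 = 14*(-10*((2 + 15) + 16)) + 272 = 14*(-10*(17 + 16)) + 272 = 14*(-10*33) + 272 = 14*(-330) + 272 = -4620 + 272 = -4348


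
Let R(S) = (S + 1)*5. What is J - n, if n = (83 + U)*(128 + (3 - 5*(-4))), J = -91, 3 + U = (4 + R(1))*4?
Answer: -20627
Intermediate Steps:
R(S) = 5 + 5*S (R(S) = (1 + S)*5 = 5 + 5*S)
U = 53 (U = -3 + (4 + (5 + 5*1))*4 = -3 + (4 + (5 + 5))*4 = -3 + (4 + 10)*4 = -3 + 14*4 = -3 + 56 = 53)
n = 20536 (n = (83 + 53)*(128 + (3 - 5*(-4))) = 136*(128 + (3 + 20)) = 136*(128 + 23) = 136*151 = 20536)
J - n = -91 - 1*20536 = -91 - 20536 = -20627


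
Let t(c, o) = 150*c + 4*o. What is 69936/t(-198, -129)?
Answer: -2914/1259 ≈ -2.3145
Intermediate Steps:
t(c, o) = 4*o + 150*c
69936/t(-198, -129) = 69936/(4*(-129) + 150*(-198)) = 69936/(-516 - 29700) = 69936/(-30216) = 69936*(-1/30216) = -2914/1259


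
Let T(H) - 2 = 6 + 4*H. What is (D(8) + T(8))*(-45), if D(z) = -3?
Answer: -1665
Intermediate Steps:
T(H) = 8 + 4*H (T(H) = 2 + (6 + 4*H) = 8 + 4*H)
(D(8) + T(8))*(-45) = (-3 + (8 + 4*8))*(-45) = (-3 + (8 + 32))*(-45) = (-3 + 40)*(-45) = 37*(-45) = -1665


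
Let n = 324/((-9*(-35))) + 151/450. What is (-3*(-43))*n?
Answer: 184771/1050 ≈ 175.97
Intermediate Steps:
n = 4297/3150 (n = 324/315 + 151*(1/450) = 324*(1/315) + 151/450 = 36/35 + 151/450 = 4297/3150 ≈ 1.3641)
(-3*(-43))*n = -3*(-43)*(4297/3150) = 129*(4297/3150) = 184771/1050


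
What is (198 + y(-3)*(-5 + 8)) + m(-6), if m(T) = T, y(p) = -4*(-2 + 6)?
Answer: 144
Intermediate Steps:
y(p) = -16 (y(p) = -4*4 = -16)
(198 + y(-3)*(-5 + 8)) + m(-6) = (198 - 16*(-5 + 8)) - 6 = (198 - 16*3) - 6 = (198 - 48) - 6 = 150 - 6 = 144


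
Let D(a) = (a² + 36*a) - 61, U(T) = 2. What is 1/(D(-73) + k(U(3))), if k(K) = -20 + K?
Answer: 1/2622 ≈ 0.00038139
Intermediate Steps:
D(a) = -61 + a² + 36*a
1/(D(-73) + k(U(3))) = 1/((-61 + (-73)² + 36*(-73)) + (-20 + 2)) = 1/((-61 + 5329 - 2628) - 18) = 1/(2640 - 18) = 1/2622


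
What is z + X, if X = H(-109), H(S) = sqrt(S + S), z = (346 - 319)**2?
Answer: 729 + I*sqrt(218) ≈ 729.0 + 14.765*I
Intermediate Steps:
z = 729 (z = 27**2 = 729)
H(S) = sqrt(2)*sqrt(S) (H(S) = sqrt(2*S) = sqrt(2)*sqrt(S))
X = I*sqrt(218) (X = sqrt(2)*sqrt(-109) = sqrt(2)*(I*sqrt(109)) = I*sqrt(218) ≈ 14.765*I)
z + X = 729 + I*sqrt(218)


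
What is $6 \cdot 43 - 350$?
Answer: $-92$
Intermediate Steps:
$6 \cdot 43 - 350 = 258 - 350 = -92$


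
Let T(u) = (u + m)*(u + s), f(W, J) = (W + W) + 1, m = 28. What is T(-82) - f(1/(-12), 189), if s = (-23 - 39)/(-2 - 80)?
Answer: 1079039/246 ≈ 4386.3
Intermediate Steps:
f(W, J) = 1 + 2*W (f(W, J) = 2*W + 1 = 1 + 2*W)
s = 31/41 (s = -62/(-82) = -62*(-1/82) = 31/41 ≈ 0.75610)
T(u) = (28 + u)*(31/41 + u) (T(u) = (u + 28)*(u + 31/41) = (28 + u)*(31/41 + u))
T(-82) - f(1/(-12), 189) = (868/41 + (-82)**2 + (1179/41)*(-82)) - (1 + 2/(-12)) = (868/41 + 6724 - 2358) - (1 + 2*(-1/12)) = 179874/41 - (1 - 1/6) = 179874/41 - 1*5/6 = 179874/41 - 5/6 = 1079039/246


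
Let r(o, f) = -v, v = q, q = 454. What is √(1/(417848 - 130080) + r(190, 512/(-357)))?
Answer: I*√9398982805082/143884 ≈ 21.307*I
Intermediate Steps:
v = 454
r(o, f) = -454 (r(o, f) = -1*454 = -454)
√(1/(417848 - 130080) + r(190, 512/(-357))) = √(1/(417848 - 130080) - 454) = √(1/287768 - 454) = √(-130646671/287768) = I*√9398982805082/143884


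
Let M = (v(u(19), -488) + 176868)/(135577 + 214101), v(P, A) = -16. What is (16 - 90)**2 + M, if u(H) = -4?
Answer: 957506790/174839 ≈ 5476.5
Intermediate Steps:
M = 88426/174839 (M = (-16 + 176868)/(135577 + 214101) = 176852/349678 = 176852*(1/349678) = 88426/174839 ≈ 0.50576)
(16 - 90)**2 + M = (16 - 90)**2 + 88426/174839 = (-74)**2 + 88426/174839 = 5476 + 88426/174839 = 957506790/174839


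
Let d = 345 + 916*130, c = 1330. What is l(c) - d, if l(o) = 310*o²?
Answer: 548239575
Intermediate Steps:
d = 119425 (d = 345 + 119080 = 119425)
l(c) - d = 310*1330² - 1*119425 = 310*1768900 - 119425 = 548359000 - 119425 = 548239575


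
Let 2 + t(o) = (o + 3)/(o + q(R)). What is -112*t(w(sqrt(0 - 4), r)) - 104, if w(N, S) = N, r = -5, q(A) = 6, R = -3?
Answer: 292/5 - 84*I/5 ≈ 58.4 - 16.8*I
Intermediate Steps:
t(o) = -2 + (3 + o)/(6 + o) (t(o) = -2 + (o + 3)/(o + 6) = -2 + (3 + o)/(6 + o))
-112*t(w(sqrt(0 - 4), r)) - 104 = -112*(-9 - sqrt(0 - 4))/(6 + sqrt(0 - 4)) - 104 = -112*(-9 - sqrt(-4))/(6 + sqrt(-4)) - 104 = -112*(-9 - 2*I)/(6 + 2*I) - 104 = -112*(6 - 2*I)/40*(-9 - 2*I) - 104 = -14*(-9 - 2*I)*(6 - 2*I)/5 - 104 = -104 - 14*(-9 - 2*I)*(6 - 2*I)/5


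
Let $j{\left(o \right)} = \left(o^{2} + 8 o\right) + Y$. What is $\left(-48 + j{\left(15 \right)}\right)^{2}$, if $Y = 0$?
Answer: $88209$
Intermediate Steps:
$j{\left(o \right)} = o^{2} + 8 o$ ($j{\left(o \right)} = \left(o^{2} + 8 o\right) + 0 = o^{2} + 8 o$)
$\left(-48 + j{\left(15 \right)}\right)^{2} = \left(-48 + 15 \left(8 + 15\right)\right)^{2} = \left(-48 + 15 \cdot 23\right)^{2} = \left(-48 + 345\right)^{2} = 297^{2} = 88209$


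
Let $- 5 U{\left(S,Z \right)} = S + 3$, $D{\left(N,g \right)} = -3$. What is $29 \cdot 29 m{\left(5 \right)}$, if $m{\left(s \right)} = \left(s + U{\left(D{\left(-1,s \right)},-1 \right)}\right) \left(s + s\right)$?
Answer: $42050$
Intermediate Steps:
$U{\left(S,Z \right)} = - \frac{3}{5} - \frac{S}{5}$ ($U{\left(S,Z \right)} = - \frac{S + 3}{5} = - \frac{3 + S}{5} = - \frac{3}{5} - \frac{S}{5}$)
$m{\left(s \right)} = 2 s^{2}$ ($m{\left(s \right)} = \left(s - 0\right) \left(s + s\right) = \left(s + \left(- \frac{3}{5} + \frac{3}{5}\right)\right) 2 s = \left(s + 0\right) 2 s = s 2 s = 2 s^{2}$)
$29 \cdot 29 m{\left(5 \right)} = 29 \cdot 29 \cdot 2 \cdot 5^{2} = 841 \cdot 2 \cdot 25 = 841 \cdot 50 = 42050$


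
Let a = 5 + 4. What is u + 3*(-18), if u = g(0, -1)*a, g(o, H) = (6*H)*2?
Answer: -162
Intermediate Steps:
g(o, H) = 12*H
a = 9
u = -108 (u = (12*(-1))*9 = -12*9 = -108)
u + 3*(-18) = -108 + 3*(-18) = -108 - 54 = -162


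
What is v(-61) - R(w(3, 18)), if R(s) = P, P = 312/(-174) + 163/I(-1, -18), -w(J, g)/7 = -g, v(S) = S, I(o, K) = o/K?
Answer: -86803/29 ≈ -2993.2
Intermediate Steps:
w(J, g) = 7*g (w(J, g) = -(-7)*g = 7*g)
P = 85034/29 (P = 312/(-174) + 163/((-1/(-18))) = 312*(-1/174) + 163/((-1*(-1/18))) = -52/29 + 163/(1/18) = -52/29 + 163*18 = -52/29 + 2934 = 85034/29 ≈ 2932.2)
R(s) = 85034/29
v(-61) - R(w(3, 18)) = -61 - 1*85034/29 = -61 - 85034/29 = -86803/29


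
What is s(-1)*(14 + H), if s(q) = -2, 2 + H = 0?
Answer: -24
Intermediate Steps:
H = -2 (H = -2 + 0 = -2)
s(-1)*(14 + H) = -2*(14 - 2) = -2*12 = -24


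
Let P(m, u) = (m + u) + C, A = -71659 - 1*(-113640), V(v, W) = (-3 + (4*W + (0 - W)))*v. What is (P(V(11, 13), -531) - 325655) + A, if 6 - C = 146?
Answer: -283949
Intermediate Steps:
C = -140 (C = 6 - 1*146 = 6 - 146 = -140)
V(v, W) = v*(-3 + 3*W) (V(v, W) = (-3 + (4*W - W))*v = (-3 + 3*W)*v = v*(-3 + 3*W))
A = 41981 (A = -71659 + 113640 = 41981)
P(m, u) = -140 + m + u (P(m, u) = (m + u) - 140 = -140 + m + u)
(P(V(11, 13), -531) - 325655) + A = ((-140 + 3*11*(-1 + 13) - 531) - 325655) + 41981 = ((-140 + 3*11*12 - 531) - 325655) + 41981 = ((-140 + 396 - 531) - 325655) + 41981 = (-275 - 325655) + 41981 = -325930 + 41981 = -283949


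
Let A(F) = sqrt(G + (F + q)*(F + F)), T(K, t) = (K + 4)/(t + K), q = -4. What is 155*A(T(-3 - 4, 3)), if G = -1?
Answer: 155*I*sqrt(94)/4 ≈ 375.7*I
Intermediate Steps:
T(K, t) = (4 + K)/(K + t)
A(F) = sqrt(-1 + 2*F*(-4 + F)) (A(F) = sqrt(-1 + (F - 4)*(F + F)) = sqrt(-1 + (-4 + F)*(2*F)) = sqrt(-1 + 2*F*(-4 + F)))
155*A(T(-3 - 4, 3)) = 155*sqrt(-1 - 8*(4 + (-3 - 4))/((-3 - 4) + 3) + 2*((4 + (-3 - 4))/((-3 - 4) + 3))**2) = 155*sqrt(-1 - 8*(4 - 7)/(-7 + 3) + 2*((4 - 7)/(-7 + 3))**2) = 155*sqrt(-1 - 8*(-3)/(-4) + 2*(-3/(-4))**2) = 155*sqrt(-1 - (-2)*(-3) + 2*(-1/4*(-3))**2) = 155*sqrt(-1 - 8*3/4 + 2*(3/4)**2) = 155*sqrt(-1 - 6 + 2*(9/16)) = 155*sqrt(-1 - 6 + 9/8) = 155*sqrt(-47/8) = 155*(I*sqrt(94)/4) = 155*I*sqrt(94)/4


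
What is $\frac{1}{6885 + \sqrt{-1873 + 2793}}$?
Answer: $\frac{1377}{9480461} - \frac{2 \sqrt{230}}{47402305} \approx 0.00014461$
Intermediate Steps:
$\frac{1}{6885 + \sqrt{-1873 + 2793}} = \frac{1}{6885 + \sqrt{920}} = \frac{1}{6885 + 2 \sqrt{230}}$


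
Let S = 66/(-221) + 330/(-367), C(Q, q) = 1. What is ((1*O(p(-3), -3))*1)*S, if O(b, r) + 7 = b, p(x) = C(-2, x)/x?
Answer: 712448/81107 ≈ 8.7841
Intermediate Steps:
p(x) = 1/x
O(b, r) = -7 + b
S = -97152/81107 (S = 66*(-1/221) + 330*(-1/367) = -66/221 - 330/367 = -97152/81107 ≈ -1.1978)
((1*O(p(-3), -3))*1)*S = ((1*(-7 + 1/(-3)))*1)*(-97152/81107) = ((1*(-7 - ⅓))*1)*(-97152/81107) = ((1*(-22/3))*1)*(-97152/81107) = -22/3*1*(-97152/81107) = -22/3*(-97152/81107) = 712448/81107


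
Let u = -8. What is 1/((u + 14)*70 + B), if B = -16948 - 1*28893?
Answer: -1/45421 ≈ -2.2016e-5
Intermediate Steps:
B = -45841 (B = -16948 - 28893 = -45841)
1/((u + 14)*70 + B) = 1/((-8 + 14)*70 - 45841) = 1/(6*70 - 45841) = 1/(420 - 45841) = 1/(-45421) = -1/45421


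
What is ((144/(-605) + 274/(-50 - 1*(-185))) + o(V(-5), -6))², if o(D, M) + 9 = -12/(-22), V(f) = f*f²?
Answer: 11845927921/266832225 ≈ 44.395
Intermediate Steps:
V(f) = f³
o(D, M) = -93/11 (o(D, M) = -9 - 12/(-22) = -9 - 12*(-1/22) = -9 + 6/11 = -93/11)
((144/(-605) + 274/(-50 - 1*(-185))) + o(V(-5), -6))² = ((144/(-605) + 274/(-50 - 1*(-185))) - 93/11)² = ((144*(-1/605) + 274/(-50 + 185)) - 93/11)² = ((-144/605 + 274/135) - 93/11)² = (29266/16335 - 93/11)² = (-108839/16335)² = 11845927921/266832225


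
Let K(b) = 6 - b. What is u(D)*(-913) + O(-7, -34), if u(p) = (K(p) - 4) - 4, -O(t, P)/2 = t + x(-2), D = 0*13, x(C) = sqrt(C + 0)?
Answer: 1840 - 2*I*sqrt(2) ≈ 1840.0 - 2.8284*I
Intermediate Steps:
x(C) = sqrt(C)
D = 0
O(t, P) = -2*t - 2*I*sqrt(2) (O(t, P) = -2*(t + sqrt(-2)) = -2*(t + I*sqrt(2)) = -2*t - 2*I*sqrt(2))
u(p) = -2 - p (u(p) = ((6 - p) - 4) - 4 = (2 - p) - 4 = -2 - p)
u(D)*(-913) + O(-7, -34) = (-2 - 1*0)*(-913) + (-2*(-7) - 2*I*sqrt(2)) = (-2 + 0)*(-913) + (14 - 2*I*sqrt(2)) = -2*(-913) + (14 - 2*I*sqrt(2)) = 1826 + (14 - 2*I*sqrt(2)) = 1840 - 2*I*sqrt(2)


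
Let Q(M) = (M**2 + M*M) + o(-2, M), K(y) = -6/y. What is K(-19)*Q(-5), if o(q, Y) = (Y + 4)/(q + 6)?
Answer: 597/38 ≈ 15.711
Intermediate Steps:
o(q, Y) = (4 + Y)/(6 + q)
Q(M) = 1 + 2*M**2 + M/4 (Q(M) = (M**2 + M*M) + (4 + M)/(6 - 2) = (M**2 + M**2) + (4 + M)/4 = 2*M**2 + (4 + M)/4 = 2*M**2 + (1 + M/4) = 1 + 2*M**2 + M/4)
K(-19)*Q(-5) = (-6/(-19))*(1 + 2*(-5)**2 + (1/4)*(-5)) = (-6*(-1/19))*(1 + 2*25 - 5/4) = 6*(1 + 50 - 5/4)/19 = (6/19)*(199/4) = 597/38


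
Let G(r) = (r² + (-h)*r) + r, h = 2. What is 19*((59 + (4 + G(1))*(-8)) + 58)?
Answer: 1615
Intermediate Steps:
G(r) = r² - r (G(r) = (r² + (-1*2)*r) + r = (r² - 2*r) + r = r² - r)
19*((59 + (4 + G(1))*(-8)) + 58) = 19*((59 + (4 + 1*(-1 + 1))*(-8)) + 58) = 19*((59 + (4 + 1*0)*(-8)) + 58) = 19*((59 + (4 + 0)*(-8)) + 58) = 19*((59 + 4*(-8)) + 58) = 19*((59 - 32) + 58) = 19*(27 + 58) = 19*85 = 1615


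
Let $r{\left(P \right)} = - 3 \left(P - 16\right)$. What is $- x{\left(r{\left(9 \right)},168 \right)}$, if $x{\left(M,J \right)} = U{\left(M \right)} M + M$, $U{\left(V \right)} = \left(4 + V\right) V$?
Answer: $-11046$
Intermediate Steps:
$r{\left(P \right)} = 48 - 3 P$ ($r{\left(P \right)} = - 3 \left(-16 + P\right) = 48 - 3 P$)
$U{\left(V \right)} = V \left(4 + V\right)$
$x{\left(M,J \right)} = M + M^{2} \left(4 + M\right)$ ($x{\left(M,J \right)} = M \left(4 + M\right) M + M = M^{2} \left(4 + M\right) + M = M + M^{2} \left(4 + M\right)$)
$- x{\left(r{\left(9 \right)},168 \right)} = - \left(48 - 27\right) \left(1 + \left(48 - 27\right) \left(4 + \left(48 - 27\right)\right)\right) = - 21 \left(1 + 21 \left(4 + 21\right)\right) = - 21 \left(1 + 21 \cdot 25\right) = - 21 \left(1 + 525\right) = - 21 \cdot 526 = \left(-1\right) 11046 = -11046$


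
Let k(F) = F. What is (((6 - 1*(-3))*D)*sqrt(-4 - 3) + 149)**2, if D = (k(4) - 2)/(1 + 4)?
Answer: 552757/25 + 5364*I*sqrt(7)/5 ≈ 22110.0 + 2838.4*I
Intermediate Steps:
D = 2/5 (D = (4 - 2)/(1 + 4) = 2/5 ≈ 0.40000)
(((6 - 1*(-3))*D)*sqrt(-4 - 3) + 149)**2 = (((6 - 1*(-3))*(2/5))*sqrt(-4 - 3) + 149)**2 = (((6 + 3)*(2/5))*sqrt(-7) + 149)**2 = ((9*(2/5))*(I*sqrt(7)) + 149)**2 = (18*(I*sqrt(7))/5 + 149)**2 = (18*I*sqrt(7)/5 + 149)**2 = (149 + 18*I*sqrt(7)/5)**2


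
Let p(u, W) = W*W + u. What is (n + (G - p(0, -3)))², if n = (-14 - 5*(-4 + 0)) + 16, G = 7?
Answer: 400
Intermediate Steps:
p(u, W) = u + W² (p(u, W) = W² + u = u + W²)
n = 22 (n = (-14 - 5*(-4)) + 16 = (-14 + 20) + 16 = 6 + 16 = 22)
(n + (G - p(0, -3)))² = (22 + (7 - (0 + (-3)²)))² = (22 + (7 - (0 + 9)))² = (22 + (7 - 1*9))² = (22 + (7 - 9))² = (22 - 2)² = 20² = 400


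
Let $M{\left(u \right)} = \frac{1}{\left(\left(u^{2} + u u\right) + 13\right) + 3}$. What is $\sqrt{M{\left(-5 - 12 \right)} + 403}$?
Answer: $\frac{\sqrt{15799278}}{198} \approx 20.075$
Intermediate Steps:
$M{\left(u \right)} = \frac{1}{16 + 2 u^{2}}$ ($M{\left(u \right)} = \frac{1}{\left(\left(u^{2} + u^{2}\right) + 13\right) + 3} = \frac{1}{\left(2 u^{2} + 13\right) + 3} = \frac{1}{\left(13 + 2 u^{2}\right) + 3} = \frac{1}{16 + 2 u^{2}}$)
$\sqrt{M{\left(-5 - 12 \right)} + 403} = \sqrt{\frac{1}{2 \left(8 + \left(-5 - 12\right)^{2}\right)} + 403} = \sqrt{\frac{1}{2 \left(8 + \left(-17\right)^{2}\right)} + 403} = \sqrt{\frac{1}{2 \left(8 + 289\right)} + 403} = \sqrt{\frac{1}{2 \cdot 297} + 403} = \sqrt{\frac{1}{2} \cdot \frac{1}{297} + 403} = \sqrt{\frac{1}{594} + 403} = \sqrt{\frac{239383}{594}} = \frac{\sqrt{15799278}}{198}$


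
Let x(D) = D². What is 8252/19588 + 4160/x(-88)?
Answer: 567928/592537 ≈ 0.95847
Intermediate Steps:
8252/19588 + 4160/x(-88) = 8252/19588 + 4160/((-88)²) = 8252*(1/19588) + 4160/7744 = 2063/4897 + 4160*(1/7744) = 2063/4897 + 65/121 = 567928/592537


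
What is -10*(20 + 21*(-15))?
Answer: 2950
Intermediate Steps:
-10*(20 + 21*(-15)) = -10*(20 - 315) = -10*(-295) = 2950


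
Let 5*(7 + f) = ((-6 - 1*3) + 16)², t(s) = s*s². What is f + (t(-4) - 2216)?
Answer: -11386/5 ≈ -2277.2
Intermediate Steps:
t(s) = s³
f = 14/5 (f = -7 + ((-6 - 1*3) + 16)²/5 = -7 + ((-6 - 3) + 16)²/5 = -7 + (-9 + 16)²/5 = -7 + (⅕)*7² = -7 + (⅕)*49 = -7 + 49/5 = 14/5 ≈ 2.8000)
f + (t(-4) - 2216) = 14/5 + ((-4)³ - 2216) = 14/5 + (-64 - 2216) = 14/5 - 2280 = -11386/5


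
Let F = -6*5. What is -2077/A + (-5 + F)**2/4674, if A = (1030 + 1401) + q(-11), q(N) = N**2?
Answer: -3290849/5964024 ≈ -0.55178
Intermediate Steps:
F = -30
A = 2552 (A = (1030 + 1401) + (-11)**2 = 2431 + 121 = 2552)
-2077/A + (-5 + F)**2/4674 = -2077/2552 + (-5 - 30)**2/4674 = -2077*1/2552 + (-35)**2*(1/4674) = -2077/2552 + 1225*(1/4674) = -2077/2552 + 1225/4674 = -3290849/5964024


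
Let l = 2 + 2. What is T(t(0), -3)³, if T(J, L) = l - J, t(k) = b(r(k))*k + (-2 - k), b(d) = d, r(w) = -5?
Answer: 216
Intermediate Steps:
l = 4
t(k) = -2 - 6*k (t(k) = -5*k + (-2 - k) = -2 - 6*k)
T(J, L) = 4 - J
T(t(0), -3)³ = (4 - (-2 - 6*0))³ = (4 - (-2 + 0))³ = (4 - 1*(-2))³ = (4 + 2)³ = 6³ = 216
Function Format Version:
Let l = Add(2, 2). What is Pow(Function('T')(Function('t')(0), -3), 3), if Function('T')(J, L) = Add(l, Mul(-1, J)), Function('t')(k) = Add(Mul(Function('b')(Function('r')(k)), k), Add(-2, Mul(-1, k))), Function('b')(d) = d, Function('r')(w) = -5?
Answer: 216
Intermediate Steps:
l = 4
Function('t')(k) = Add(-2, Mul(-6, k)) (Function('t')(k) = Add(Mul(-5, k), Add(-2, Mul(-1, k))) = Add(-2, Mul(-6, k)))
Function('T')(J, L) = Add(4, Mul(-1, J))
Pow(Function('T')(Function('t')(0), -3), 3) = Pow(Add(4, Mul(-1, Add(-2, Mul(-6, 0)))), 3) = Pow(Add(4, Mul(-1, Add(-2, 0))), 3) = Pow(Add(4, Mul(-1, -2)), 3) = Pow(Add(4, 2), 3) = Pow(6, 3) = 216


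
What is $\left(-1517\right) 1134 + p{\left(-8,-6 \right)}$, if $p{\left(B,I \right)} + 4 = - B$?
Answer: $-1720274$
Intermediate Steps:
$p{\left(B,I \right)} = -4 - B$
$\left(-1517\right) 1134 + p{\left(-8,-6 \right)} = \left(-1517\right) 1134 - -4 = -1720278 + \left(-4 + 8\right) = -1720278 + 4 = -1720274$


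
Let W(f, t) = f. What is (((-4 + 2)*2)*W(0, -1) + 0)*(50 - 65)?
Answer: 0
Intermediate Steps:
(((-4 + 2)*2)*W(0, -1) + 0)*(50 - 65) = (((-4 + 2)*2)*0 + 0)*(50 - 65) = (-2*2*0 + 0)*(-15) = (-4*0 + 0)*(-15) = (0 + 0)*(-15) = 0*(-15) = 0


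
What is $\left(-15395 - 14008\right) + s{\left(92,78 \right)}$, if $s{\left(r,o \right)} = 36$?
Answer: $-29367$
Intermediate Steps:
$\left(-15395 - 14008\right) + s{\left(92,78 \right)} = \left(-15395 - 14008\right) + 36 = -29403 + 36 = -29367$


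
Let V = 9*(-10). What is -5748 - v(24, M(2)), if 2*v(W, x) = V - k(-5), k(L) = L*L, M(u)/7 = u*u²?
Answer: -11381/2 ≈ -5690.5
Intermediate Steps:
M(u) = 7*u³ (M(u) = 7*(u*u²) = 7*u³)
k(L) = L²
V = -90
v(W, x) = -115/2 (v(W, x) = (-90 - 1*(-5)²)/2 = (-90 - 1*25)/2 = (-90 - 25)/2 = (½)*(-115) = -115/2)
-5748 - v(24, M(2)) = -5748 - 1*(-115/2) = -5748 + 115/2 = -11381/2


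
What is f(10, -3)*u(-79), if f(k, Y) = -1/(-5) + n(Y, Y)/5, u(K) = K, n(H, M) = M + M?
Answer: 79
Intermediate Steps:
n(H, M) = 2*M
f(k, Y) = ⅕ + 2*Y/5 (f(k, Y) = -1/(-5) + (2*Y)/5 = -1*(-⅕) + (2*Y)*(⅕) = ⅕ + 2*Y/5)
f(10, -3)*u(-79) = (⅕ + (⅖)*(-3))*(-79) = (⅕ - 6/5)*(-79) = -1*(-79) = 79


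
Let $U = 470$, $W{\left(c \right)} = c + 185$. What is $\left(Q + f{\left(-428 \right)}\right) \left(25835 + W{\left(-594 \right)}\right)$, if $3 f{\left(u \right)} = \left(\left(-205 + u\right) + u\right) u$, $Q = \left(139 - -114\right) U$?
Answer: $\frac{20616366988}{3} \approx 6.8721 \cdot 10^{9}$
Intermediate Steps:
$W{\left(c \right)} = 185 + c$
$Q = 118910$ ($Q = \left(139 - -114\right) 470 = \left(139 + 114\right) 470 = 253 \cdot 470 = 118910$)
$f{\left(u \right)} = \frac{u \left(-205 + 2 u\right)}{3}$ ($f{\left(u \right)} = \frac{\left(\left(-205 + u\right) + u\right) u}{3} = \frac{\left(-205 + 2 u\right) u}{3} = \frac{u \left(-205 + 2 u\right)}{3}$)
$\left(Q + f{\left(-428 \right)}\right) \left(25835 + W{\left(-594 \right)}\right) = \left(118910 + \frac{1}{3} \left(-428\right) \left(-205 + 2 \left(-428\right)\right)\right) \left(25835 + \left(185 - 594\right)\right) = \left(118910 + \frac{1}{3} \left(-428\right) \left(-205 - 856\right)\right) \left(25835 - 409\right) = \left(118910 + \frac{1}{3} \left(-428\right) \left(-1061\right)\right) 25426 = \left(118910 + \frac{454108}{3}\right) 25426 = \frac{810838}{3} \cdot 25426 = \frac{20616366988}{3}$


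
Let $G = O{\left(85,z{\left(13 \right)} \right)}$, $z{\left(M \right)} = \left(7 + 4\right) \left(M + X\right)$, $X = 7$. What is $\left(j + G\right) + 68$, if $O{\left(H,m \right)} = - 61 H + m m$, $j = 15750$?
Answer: $59033$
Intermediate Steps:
$z{\left(M \right)} = 77 + 11 M$ ($z{\left(M \right)} = \left(7 + 4\right) \left(M + 7\right) = 11 \left(7 + M\right) = 77 + 11 M$)
$O{\left(H,m \right)} = m^{2} - 61 H$ ($O{\left(H,m \right)} = - 61 H + m^{2} = m^{2} - 61 H$)
$G = 43215$ ($G = \left(77 + 11 \cdot 13\right)^{2} - 5185 = \left(77 + 143\right)^{2} - 5185 = 220^{2} - 5185 = 48400 - 5185 = 43215$)
$\left(j + G\right) + 68 = \left(15750 + 43215\right) + 68 = 58965 + 68 = 59033$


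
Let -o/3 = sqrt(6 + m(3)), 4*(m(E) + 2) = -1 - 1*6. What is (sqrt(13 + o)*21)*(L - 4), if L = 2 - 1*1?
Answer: -63*sqrt(34)/2 ≈ -183.68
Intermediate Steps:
L = 1 (L = 2 - 1 = 1)
m(E) = -15/4 (m(E) = -2 + (-1 - 1*6)/4 = -2 + (-1 - 6)/4 = -2 + (1/4)*(-7) = -2 - 7/4 = -15/4)
o = -9/2 (o = -3*sqrt(6 - 15/4) = -3*sqrt(9/4) = -3*3/2 = -9/2 ≈ -4.5000)
(sqrt(13 + o)*21)*(L - 4) = (sqrt(13 - 9/2)*21)*(1 - 4) = (sqrt(17/2)*21)*(-3) = ((sqrt(34)/2)*21)*(-3) = (21*sqrt(34)/2)*(-3) = -63*sqrt(34)/2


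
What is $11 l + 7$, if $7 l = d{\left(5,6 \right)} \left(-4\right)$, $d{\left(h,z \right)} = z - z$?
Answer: $7$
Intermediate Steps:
$d{\left(h,z \right)} = 0$
$l = 0$ ($l = \frac{0 \left(-4\right)}{7} = \frac{1}{7} \cdot 0 = 0$)
$11 l + 7 = 11 \cdot 0 + 7 = 0 + 7 = 7$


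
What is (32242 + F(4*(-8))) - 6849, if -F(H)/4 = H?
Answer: 25521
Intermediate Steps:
F(H) = -4*H
(32242 + F(4*(-8))) - 6849 = (32242 - 16*(-8)) - 6849 = (32242 - 4*(-32)) - 6849 = (32242 + 128) - 6849 = 32370 - 6849 = 25521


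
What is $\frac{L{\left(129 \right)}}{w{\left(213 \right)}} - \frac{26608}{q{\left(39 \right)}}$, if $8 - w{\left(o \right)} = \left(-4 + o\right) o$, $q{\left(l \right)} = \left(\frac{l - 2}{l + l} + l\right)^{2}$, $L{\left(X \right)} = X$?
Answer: $- \frac{7206476602737}{421956046669} \approx -17.079$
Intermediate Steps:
$q{\left(l \right)} = \left(l + \frac{-2 + l}{2 l}\right)^{2}$ ($q{\left(l \right)} = \left(\frac{-2 + l}{2 l} + l\right)^{2} = \left(l + \frac{-2 + l}{2 l}\right)^{2}$)
$w{\left(o \right)} = 8 - o \left(-4 + o\right)$ ($w{\left(o \right)} = 8 - \left(-4 + o\right) o = 8 - o \left(-4 + o\right)$)
$\frac{L{\left(129 \right)}}{w{\left(213 \right)}} - \frac{26608}{q{\left(39 \right)}} = \frac{129}{8 - 213^{2} + 4 \cdot 213} - \frac{26608}{\frac{1}{4} \cdot \frac{1}{1521} \left(-2 + 39 + 2 \cdot 39^{2}\right)^{2}} = \frac{129}{8 - 45369 + 852} - \frac{26608}{\frac{1}{4} \cdot \frac{1}{1521} \left(-2 + 39 + 2 \cdot 1521\right)^{2}} = \frac{129}{8 - 45369 + 852} - \frac{26608}{\frac{1}{4} \cdot \frac{1}{1521} \left(-2 + 39 + 3042\right)^{2}} = \frac{129}{-44509} - \frac{26608}{\frac{1}{4} \cdot \frac{1}{1521} \cdot 3079^{2}} = 129 \left(- \frac{1}{44509}\right) - \frac{26608}{\frac{1}{4} \cdot \frac{1}{1521} \cdot 9480241} = - \frac{129}{44509} - \frac{26608}{\frac{9480241}{6084}} = - \frac{129}{44509} - \frac{161883072}{9480241} = - \frac{7206476602737}{421956046669}$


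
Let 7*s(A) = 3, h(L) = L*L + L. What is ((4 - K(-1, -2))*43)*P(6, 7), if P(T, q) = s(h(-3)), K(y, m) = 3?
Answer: 129/7 ≈ 18.429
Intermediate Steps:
h(L) = L + L² (h(L) = L² + L = L + L²)
s(A) = 3/7 (s(A) = (⅐)*3 = 3/7)
P(T, q) = 3/7
((4 - K(-1, -2))*43)*P(6, 7) = ((4 - 1*3)*43)*(3/7) = ((4 - 3)*43)*(3/7) = (1*43)*(3/7) = 43*(3/7) = 129/7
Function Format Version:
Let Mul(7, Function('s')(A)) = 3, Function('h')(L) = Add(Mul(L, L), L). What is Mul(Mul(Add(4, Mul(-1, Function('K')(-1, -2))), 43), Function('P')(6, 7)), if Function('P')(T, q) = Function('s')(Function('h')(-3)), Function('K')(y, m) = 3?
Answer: Rational(129, 7) ≈ 18.429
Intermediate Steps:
Function('h')(L) = Add(L, Pow(L, 2)) (Function('h')(L) = Add(Pow(L, 2), L) = Add(L, Pow(L, 2)))
Function('s')(A) = Rational(3, 7) (Function('s')(A) = Mul(Rational(1, 7), 3) = Rational(3, 7))
Function('P')(T, q) = Rational(3, 7)
Mul(Mul(Add(4, Mul(-1, Function('K')(-1, -2))), 43), Function('P')(6, 7)) = Mul(Mul(Add(4, Mul(-1, 3)), 43), Rational(3, 7)) = Mul(Mul(Add(4, -3), 43), Rational(3, 7)) = Mul(Mul(1, 43), Rational(3, 7)) = Mul(43, Rational(3, 7)) = Rational(129, 7)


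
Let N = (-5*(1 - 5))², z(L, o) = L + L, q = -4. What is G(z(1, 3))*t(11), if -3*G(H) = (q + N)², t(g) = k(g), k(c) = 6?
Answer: -313632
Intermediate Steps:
z(L, o) = 2*L
t(g) = 6
N = 400 (N = (-5*(-4))² = 20² = 400)
G(H) = -52272 (G(H) = -(-4 + 400)²/3 = -⅓*396² = -⅓*156816 = -52272)
G(z(1, 3))*t(11) = -52272*6 = -313632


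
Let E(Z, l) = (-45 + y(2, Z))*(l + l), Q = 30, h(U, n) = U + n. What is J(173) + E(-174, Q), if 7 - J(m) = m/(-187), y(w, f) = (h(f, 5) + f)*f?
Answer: 669128622/187 ≈ 3.5782e+6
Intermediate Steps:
y(w, f) = f*(5 + 2*f) (y(w, f) = ((f + 5) + f)*f = ((5 + f) + f)*f = (5 + 2*f)*f = f*(5 + 2*f))
E(Z, l) = 2*l*(-45 + Z*(5 + 2*Z)) (E(Z, l) = (-45 + Z*(5 + 2*Z))*(l + l) = (-45 + Z*(5 + 2*Z))*(2*l) = 2*l*(-45 + Z*(5 + 2*Z)))
J(m) = 7 + m/187 (J(m) = 7 - m/(-187) = 7 - m*(-1)/187 = 7 - (-1)*m/187 = 7 + m/187)
J(173) + E(-174, Q) = (7 + (1/187)*173) + 2*30*(-45 - 174*(5 + 2*(-174))) = (7 + 173/187) + 2*30*(-45 - 174*(5 - 348)) = 1482/187 + 2*30*(-45 - 174*(-343)) = 1482/187 + 2*30*(-45 + 59682) = 1482/187 + 2*30*59637 = 1482/187 + 3578220 = 669128622/187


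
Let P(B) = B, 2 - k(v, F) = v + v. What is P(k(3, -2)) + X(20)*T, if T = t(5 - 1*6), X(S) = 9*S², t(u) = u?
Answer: -3604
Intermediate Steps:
k(v, F) = 2 - 2*v (k(v, F) = 2 - (v + v) = 2 - 2*v)
T = -1 (T = 5 - 1*6 = 5 - 6 = -1)
P(k(3, -2)) + X(20)*T = (2 - 2*3) + (9*20²)*(-1) = (2 - 6) + (9*400)*(-1) = -4 + 3600*(-1) = -4 - 3600 = -3604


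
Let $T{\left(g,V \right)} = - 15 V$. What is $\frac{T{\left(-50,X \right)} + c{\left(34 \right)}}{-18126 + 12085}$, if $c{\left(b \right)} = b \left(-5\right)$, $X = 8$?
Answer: $\frac{290}{6041} \approx 0.048005$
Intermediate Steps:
$c{\left(b \right)} = - 5 b$
$\frac{T{\left(-50,X \right)} + c{\left(34 \right)}}{-18126 + 12085} = \frac{\left(-15\right) 8 - 170}{-18126 + 12085} = \frac{-120 - 170}{-6041} = \left(-290\right) \left(- \frac{1}{6041}\right) = \frac{290}{6041}$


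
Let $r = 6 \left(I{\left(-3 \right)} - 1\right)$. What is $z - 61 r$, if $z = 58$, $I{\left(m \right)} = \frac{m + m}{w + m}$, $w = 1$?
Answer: $-674$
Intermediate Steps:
$I{\left(m \right)} = \frac{2 m}{1 + m}$ ($I{\left(m \right)} = \frac{m + m}{1 + m} = \frac{2 m}{1 + m}$)
$r = 12$ ($r = 6 \left(2 \left(-3\right) \frac{1}{1 - 3} - 1\right) = 6 \left(2 \left(-3\right) \frac{1}{-2} - 1\right) = 6 \left(2 \left(-3\right) \left(- \frac{1}{2}\right) - 1\right) = 6 \left(3 - 1\right) = 6 \cdot 2 = 12$)
$z - 61 r = 58 - 732 = -674$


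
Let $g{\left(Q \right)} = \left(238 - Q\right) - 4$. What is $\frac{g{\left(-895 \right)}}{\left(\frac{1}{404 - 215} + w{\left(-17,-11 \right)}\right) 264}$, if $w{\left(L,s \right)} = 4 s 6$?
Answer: $- \frac{71127}{4390760} \approx -0.016199$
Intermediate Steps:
$w{\left(L,s \right)} = 24 s$
$g{\left(Q \right)} = 234 - Q$
$\frac{g{\left(-895 \right)}}{\left(\frac{1}{404 - 215} + w{\left(-17,-11 \right)}\right) 264} = \frac{234 - -895}{\left(\frac{1}{404 - 215} + 24 \left(-11\right)\right) 264} = \frac{234 + 895}{\left(\frac{1}{189} - 264\right) 264} = \frac{1129}{\left(\frac{1}{189} - 264\right) 264} = \frac{1129}{\left(- \frac{49895}{189}\right) 264} = \frac{1129}{- \frac{4390760}{63}} = 1129 \left(- \frac{63}{4390760}\right) = - \frac{71127}{4390760}$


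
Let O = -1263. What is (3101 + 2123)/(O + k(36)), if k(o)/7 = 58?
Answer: -5224/857 ≈ -6.0957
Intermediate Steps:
k(o) = 406 (k(o) = 7*58 = 406)
(3101 + 2123)/(O + k(36)) = (3101 + 2123)/(-1263 + 406) = 5224/(-857) = 5224*(-1/857) = -5224/857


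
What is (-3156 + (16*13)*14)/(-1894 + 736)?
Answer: 122/579 ≈ 0.21071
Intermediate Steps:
(-3156 + (16*13)*14)/(-1894 + 736) = (-3156 + 208*14)/(-1158) = (-3156 + 2912)*(-1/1158) = -244*(-1/1158) = 122/579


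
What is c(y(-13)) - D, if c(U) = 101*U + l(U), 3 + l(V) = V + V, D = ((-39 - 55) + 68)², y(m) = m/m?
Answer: -576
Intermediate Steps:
y(m) = 1
D = 676 (D = (-94 + 68)² = (-26)² = 676)
l(V) = -3 + 2*V (l(V) = -3 + (V + V) = -3 + 2*V)
c(U) = -3 + 103*U (c(U) = 101*U + (-3 + 2*U) = -3 + 103*U)
c(y(-13)) - D = (-3 + 103*1) - 1*676 = (-3 + 103) - 676 = 100 - 676 = -576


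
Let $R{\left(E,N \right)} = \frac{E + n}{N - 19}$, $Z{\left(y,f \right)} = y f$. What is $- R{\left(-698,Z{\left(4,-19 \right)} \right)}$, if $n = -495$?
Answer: $- \frac{1193}{95} \approx -12.558$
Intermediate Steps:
$Z{\left(y,f \right)} = f y$
$R{\left(E,N \right)} = \frac{-495 + E}{-19 + N}$ ($R{\left(E,N \right)} = \frac{E - 495}{N - 19} = \frac{-495 + E}{-19 + N}$)
$- R{\left(-698,Z{\left(4,-19 \right)} \right)} = - \frac{-495 - 698}{-19 - 76} = - \frac{-1193}{-19 - 76} = - \frac{-1193}{-95} = - \frac{\left(-1\right) \left(-1193\right)}{95} = \left(-1\right) \frac{1193}{95} = - \frac{1193}{95}$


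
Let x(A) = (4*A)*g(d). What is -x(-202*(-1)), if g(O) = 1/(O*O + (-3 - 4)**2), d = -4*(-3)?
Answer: -808/193 ≈ -4.1865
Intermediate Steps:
d = 12
g(O) = 1/(49 + O**2) (g(O) = 1/(O**2 + (-7)**2) = 1/(O**2 + 49) = 1/(49 + O**2))
x(A) = 4*A/193 (x(A) = (4*A)/(49 + 12**2) = (4*A)/(49 + 144) = (4*A)/193 = (4*A)*(1/193) = 4*A/193)
-x(-202*(-1)) = -4*(-202*(-1))/193 = -4*202/193 = -1*808/193 = -808/193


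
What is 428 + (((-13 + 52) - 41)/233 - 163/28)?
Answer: 2754237/6524 ≈ 422.17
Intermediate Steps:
428 + (((-13 + 52) - 41)/233 - 163/28) = 428 + ((39 - 41)*(1/233) - 163*1/28) = 428 + (-2*1/233 - 163/28) = 428 + (-2/233 - 163/28) = 428 - 38035/6524 = 2754237/6524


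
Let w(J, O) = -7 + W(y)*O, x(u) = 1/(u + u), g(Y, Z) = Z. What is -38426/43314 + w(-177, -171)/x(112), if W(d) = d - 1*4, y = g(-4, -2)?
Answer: 4943320979/21657 ≈ 2.2826e+5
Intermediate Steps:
y = -2
W(d) = -4 + d (W(d) = d - 4 = -4 + d)
x(u) = 1/(2*u)
w(J, O) = -7 - 6*O (w(J, O) = -7 + (-4 - 2)*O = -7 - 6*O)
-38426/43314 + w(-177, -171)/x(112) = -38426/43314 + (-7 - 6*(-171))/(((1/2)/112)) = -38426*1/43314 + (-7 + 1026)/(((1/2)*(1/112))) = -19213/21657 + 1019/(1/224) = -19213/21657 + 1019*224 = -19213/21657 + 228256 = 4943320979/21657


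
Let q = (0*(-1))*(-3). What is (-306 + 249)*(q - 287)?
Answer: 16359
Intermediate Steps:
q = 0 (q = 0*(-3) = 0)
(-306 + 249)*(q - 287) = (-306 + 249)*(0 - 287) = -57*(-287) = 16359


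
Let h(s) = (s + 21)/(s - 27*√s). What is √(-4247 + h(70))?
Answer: √(297199 - 114669*√70)/√(-70 + 27*√70) ≈ 65.173*I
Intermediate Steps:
h(s) = (21 + s)/(s - 27*√s)
√(-4247 + h(70)) = √(-4247 + (21 + 70)/(70 - 27*√70)) = √(-4247 + 91/(70 - 27*√70))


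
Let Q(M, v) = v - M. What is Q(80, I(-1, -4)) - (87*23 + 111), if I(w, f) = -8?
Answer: -2200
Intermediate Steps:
Q(80, I(-1, -4)) - (87*23 + 111) = (-8 - 1*80) - (87*23 + 111) = (-8 - 80) - (2001 + 111) = -88 - 1*2112 = -88 - 2112 = -2200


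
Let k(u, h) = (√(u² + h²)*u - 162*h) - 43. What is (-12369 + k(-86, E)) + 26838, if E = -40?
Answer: 20906 - 172*√2249 ≈ 12749.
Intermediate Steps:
k(u, h) = -43 - 162*h + u*√(h² + u²) (k(u, h) = (√(h² + u²)*u - 162*h) - 43 = (u*√(h² + u²) - 162*h) - 43 = (-162*h + u*√(h² + u²)) - 43 = -43 - 162*h + u*√(h² + u²))
(-12369 + k(-86, E)) + 26838 = (-12369 + (-43 - 162*(-40) - 86*√((-40)² + (-86)²))) + 26838 = (-12369 + (-43 + 6480 - 86*√(1600 + 7396))) + 26838 = (-12369 + (-43 + 6480 - 172*√2249)) + 26838 = (-12369 + (6437 - 172*√2249)) + 26838 = (-5932 - 172*√2249) + 26838 = 20906 - 172*√2249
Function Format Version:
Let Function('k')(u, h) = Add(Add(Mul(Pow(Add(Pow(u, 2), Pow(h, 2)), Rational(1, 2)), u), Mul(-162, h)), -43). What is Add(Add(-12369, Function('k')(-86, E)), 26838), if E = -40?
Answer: Add(20906, Mul(-172, Pow(2249, Rational(1, 2)))) ≈ 12749.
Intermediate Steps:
Function('k')(u, h) = Add(-43, Mul(-162, h), Mul(u, Pow(Add(Pow(h, 2), Pow(u, 2)), Rational(1, 2)))) (Function('k')(u, h) = Add(Add(Mul(Pow(Add(Pow(h, 2), Pow(u, 2)), Rational(1, 2)), u), Mul(-162, h)), -43) = Add(Add(Mul(u, Pow(Add(Pow(h, 2), Pow(u, 2)), Rational(1, 2))), Mul(-162, h)), -43) = Add(Add(Mul(-162, h), Mul(u, Pow(Add(Pow(h, 2), Pow(u, 2)), Rational(1, 2)))), -43) = Add(-43, Mul(-162, h), Mul(u, Pow(Add(Pow(h, 2), Pow(u, 2)), Rational(1, 2)))))
Add(Add(-12369, Function('k')(-86, E)), 26838) = Add(Add(-12369, Add(-43, Mul(-162, -40), Mul(-86, Pow(Add(Pow(-40, 2), Pow(-86, 2)), Rational(1, 2))))), 26838) = Add(Add(-12369, Add(-43, 6480, Mul(-86, Pow(Add(1600, 7396), Rational(1, 2))))), 26838) = Add(Add(-12369, Add(-43, 6480, Mul(-86, Pow(8996, Rational(1, 2))))), 26838) = Add(Add(-12369, Add(-43, 6480, Mul(-86, Mul(2, Pow(2249, Rational(1, 2)))))), 26838) = Add(Add(-12369, Add(-43, 6480, Mul(-172, Pow(2249, Rational(1, 2))))), 26838) = Add(Add(-12369, Add(6437, Mul(-172, Pow(2249, Rational(1, 2))))), 26838) = Add(Add(-5932, Mul(-172, Pow(2249, Rational(1, 2)))), 26838) = Add(20906, Mul(-172, Pow(2249, Rational(1, 2))))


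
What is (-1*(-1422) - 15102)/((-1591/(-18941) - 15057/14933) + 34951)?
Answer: -429925848560/1098387496341 ≈ -0.39142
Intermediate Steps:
(-1*(-1422) - 15102)/((-1591/(-18941) - 15057/14933) + 34951) = (1422 - 15102)/((-1591*(-1/18941) - 15057*1/14933) + 34951) = -13680/((1591/18941 - 15057/14933) + 34951) = -13680/(-261436234/282845953 + 34951) = -13680/9885487467069/282845953 = -13680*282845953/9885487467069 = -429925848560/1098387496341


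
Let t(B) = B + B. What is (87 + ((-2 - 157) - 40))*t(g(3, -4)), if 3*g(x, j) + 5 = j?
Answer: 672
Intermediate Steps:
g(x, j) = -5/3 + j/3
t(B) = 2*B
(87 + ((-2 - 157) - 40))*t(g(3, -4)) = (87 + ((-2 - 157) - 40))*(2*(-5/3 + (1/3)*(-4))) = (87 + (-159 - 40))*(2*(-5/3 - 4/3)) = (87 - 199)*(2*(-3)) = -112*(-6) = 672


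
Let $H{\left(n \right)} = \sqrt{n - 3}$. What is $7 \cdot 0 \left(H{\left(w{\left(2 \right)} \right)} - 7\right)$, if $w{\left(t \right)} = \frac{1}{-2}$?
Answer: $0$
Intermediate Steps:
$w{\left(t \right)} = - \frac{1}{2}$
$H{\left(n \right)} = \sqrt{-3 + n}$
$7 \cdot 0 \left(H{\left(w{\left(2 \right)} \right)} - 7\right) = 7 \cdot 0 \left(\sqrt{-3 - \frac{1}{2}} - 7\right) = 0 \left(\sqrt{- \frac{7}{2}} - 7\right) = 0 \left(\frac{i \sqrt{14}}{2} - 7\right) = 0 \left(-7 + \frac{i \sqrt{14}}{2}\right) = 0$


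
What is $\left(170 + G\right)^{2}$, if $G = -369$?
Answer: $39601$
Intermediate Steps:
$\left(170 + G\right)^{2} = \left(170 - 369\right)^{2} = \left(-199\right)^{2} = 39601$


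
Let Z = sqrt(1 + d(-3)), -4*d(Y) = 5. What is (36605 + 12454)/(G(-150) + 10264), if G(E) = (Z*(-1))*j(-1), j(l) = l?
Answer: 2014166304/421398785 - 98118*I/421398785 ≈ 4.7797 - 0.00023284*I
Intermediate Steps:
d(Y) = -5/4 (d(Y) = -1/4*5 = -5/4)
Z = I/2 (Z = sqrt(1 - 5/4) = sqrt(-1/4) = I/2 ≈ 0.5*I)
G(E) = I/2 (G(E) = ((I/2)*(-1))*(-1) = -I/2*(-1) = I/2)
(36605 + 12454)/(G(-150) + 10264) = (36605 + 12454)/(I/2 + 10264) = 49059/(10264 + I/2) = 49059*(4*(10264 - I/2)/421398785) = 196236*(10264 - I/2)/421398785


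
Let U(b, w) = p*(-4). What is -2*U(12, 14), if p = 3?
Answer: 24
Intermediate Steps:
U(b, w) = -12 (U(b, w) = 3*(-4) = -12)
-2*U(12, 14) = -2*(-12) = 24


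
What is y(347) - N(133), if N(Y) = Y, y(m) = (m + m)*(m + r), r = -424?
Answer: -53571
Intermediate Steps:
y(m) = 2*m*(-424 + m) (y(m) = (m + m)*(m - 424) = (2*m)*(-424 + m) = 2*m*(-424 + m))
y(347) - N(133) = 2*347*(-424 + 347) - 1*133 = 2*347*(-77) - 133 = -53438 - 133 = -53571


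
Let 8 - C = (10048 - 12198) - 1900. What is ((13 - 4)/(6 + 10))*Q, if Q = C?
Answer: 18261/8 ≈ 2282.6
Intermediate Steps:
C = 4058 (C = 8 - ((10048 - 12198) - 1900) = 8 - (-2150 - 1900) = 8 - 1*(-4050) = 8 + 4050 = 4058)
Q = 4058
((13 - 4)/(6 + 10))*Q = ((13 - 4)/(6 + 10))*4058 = (9/16)*4058 = 18261/8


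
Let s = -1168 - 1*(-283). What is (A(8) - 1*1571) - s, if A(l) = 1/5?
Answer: -3429/5 ≈ -685.80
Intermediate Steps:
A(l) = ⅕
s = -885 (s = -1168 + 283 = -885)
(A(8) - 1*1571) - s = (⅕ - 1*1571) - 1*(-885) = (⅕ - 1571) + 885 = -7854/5 + 885 = -3429/5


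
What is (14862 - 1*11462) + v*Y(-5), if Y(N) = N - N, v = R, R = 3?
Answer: 3400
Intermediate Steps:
v = 3
Y(N) = 0
(14862 - 1*11462) + v*Y(-5) = (14862 - 1*11462) + 3*0 = (14862 - 11462) + 0 = 3400 + 0 = 3400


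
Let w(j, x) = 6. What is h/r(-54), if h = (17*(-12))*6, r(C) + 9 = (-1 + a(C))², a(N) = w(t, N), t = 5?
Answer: -153/2 ≈ -76.500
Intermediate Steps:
a(N) = 6
r(C) = 16 (r(C) = -9 + (-1 + 6)² = -9 + 5² = -9 + 25 = 16)
h = -1224 (h = -204*6 = -1224)
h/r(-54) = -1224/16 = -1224*1/16 = -153/2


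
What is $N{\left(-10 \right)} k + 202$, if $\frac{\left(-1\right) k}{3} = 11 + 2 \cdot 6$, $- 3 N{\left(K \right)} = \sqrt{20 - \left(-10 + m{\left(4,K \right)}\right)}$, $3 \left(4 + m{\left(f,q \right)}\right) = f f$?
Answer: $202 + \frac{23 \sqrt{258}}{3} \approx 325.15$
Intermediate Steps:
$m{\left(f,q \right)} = -4 + \frac{f^{2}}{3}$ ($m{\left(f,q \right)} = -4 + \frac{f f}{3} = -4 + \frac{f^{2}}{3}$)
$N{\left(K \right)} = - \frac{\sqrt{258}}{9}$ ($N{\left(K \right)} = - \frac{\sqrt{20 + \left(10 - \left(-4 + \frac{4^{2}}{3}\right)\right)}}{3} = - \frac{\sqrt{20 + \left(10 - \left(-4 + \frac{1}{3} \cdot 16\right)\right)}}{3} = - \frac{\sqrt{20 + \left(10 - \left(-4 + \frac{16}{3}\right)\right)}}{3} = - \frac{\sqrt{20 + \left(10 - \frac{4}{3}\right)}}{3} = - \frac{\sqrt{20 + \frac{26}{3}}}{3} = - \frac{\sqrt{\frac{86}{3}}}{3} = - \frac{\frac{1}{3} \sqrt{258}}{3} = - \frac{\sqrt{258}}{9}$)
$k = -69$ ($k = - 3 \left(11 + 2 \cdot 6\right) = - 3 \left(11 + 12\right) = \left(-3\right) 23 = -69$)
$N{\left(-10 \right)} k + 202 = - \frac{\sqrt{258}}{9} \left(-69\right) + 202 = \frac{23 \sqrt{258}}{3} + 202 = 202 + \frac{23 \sqrt{258}}{3}$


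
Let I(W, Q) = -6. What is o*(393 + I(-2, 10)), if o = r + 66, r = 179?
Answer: 94815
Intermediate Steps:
o = 245 (o = 179 + 66 = 245)
o*(393 + I(-2, 10)) = 245*(393 - 6) = 245*387 = 94815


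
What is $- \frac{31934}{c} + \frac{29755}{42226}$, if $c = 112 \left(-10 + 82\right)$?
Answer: $- \frac{39589313}{12161088} \approx -3.2554$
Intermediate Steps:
$c = 8064$ ($c = 112 \cdot 72 = 8064$)
$- \frac{31934}{c} + \frac{29755}{42226} = - \frac{31934}{8064} + \frac{29755}{42226} = \left(-31934\right) \frac{1}{8064} + 29755 \cdot \frac{1}{42226} = - \frac{2281}{576} + \frac{29755}{42226} = - \frac{39589313}{12161088}$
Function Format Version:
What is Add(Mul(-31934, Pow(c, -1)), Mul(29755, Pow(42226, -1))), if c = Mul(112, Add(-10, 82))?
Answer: Rational(-39589313, 12161088) ≈ -3.2554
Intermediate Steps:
c = 8064 (c = Mul(112, 72) = 8064)
Add(Mul(-31934, Pow(c, -1)), Mul(29755, Pow(42226, -1))) = Add(Mul(-31934, Pow(8064, -1)), Mul(29755, Pow(42226, -1))) = Add(Mul(-31934, Rational(1, 8064)), Mul(29755, Rational(1, 42226))) = Add(Rational(-2281, 576), Rational(29755, 42226)) = Rational(-39589313, 12161088)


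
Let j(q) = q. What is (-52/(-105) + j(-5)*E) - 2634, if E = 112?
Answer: -335318/105 ≈ -3193.5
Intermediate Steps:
(-52/(-105) + j(-5)*E) - 2634 = (-52/(-105) - 5*112) - 2634 = (-52*(-1/105) - 560) - 2634 = (52/105 - 560) - 2634 = -58748/105 - 2634 = -335318/105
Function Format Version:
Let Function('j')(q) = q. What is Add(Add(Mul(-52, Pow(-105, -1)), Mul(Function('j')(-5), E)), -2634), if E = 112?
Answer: Rational(-335318, 105) ≈ -3193.5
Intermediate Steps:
Add(Add(Mul(-52, Pow(-105, -1)), Mul(Function('j')(-5), E)), -2634) = Add(Add(Mul(-52, Pow(-105, -1)), Mul(-5, 112)), -2634) = Add(Add(Mul(-52, Rational(-1, 105)), -560), -2634) = Add(Add(Rational(52, 105), -560), -2634) = Add(Rational(-58748, 105), -2634) = Rational(-335318, 105)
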